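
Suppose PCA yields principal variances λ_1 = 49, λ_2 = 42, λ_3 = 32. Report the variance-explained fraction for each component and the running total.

Step 1 — total variance = trace(Sigma) = Σ λ_i = 49 + 42 + 32 = 123.

Step 2 — fraction explained by component i = λ_i / Σ λ:
  PC1: 49/123 = 0.3984
  PC2: 42/123 = 0.3415
  PC3: 32/123 = 0.2602

Step 3 — cumulative fraction after k components = (λ_1 + ... + λ_k) / Σ λ:
  k = 1: 49/123 = 0.3984
  k = 2: (49 + 42)/123 = 91/123 = 0.7398
  k = 3: (49 + 42 + 32)/123 = 123/123 = 1

Summary (fraction, with percent):

explained: PC1 0.3984 (39.84%), PC2 0.3415 (34.15%), PC3 0.2602 (26.02%);  cumulative: 0.3984, 0.7398, 1


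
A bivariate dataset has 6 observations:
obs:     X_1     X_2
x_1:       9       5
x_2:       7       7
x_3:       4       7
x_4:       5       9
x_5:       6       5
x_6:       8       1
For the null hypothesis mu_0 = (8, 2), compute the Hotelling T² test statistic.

Step 1 — sample mean vector:
  mean(X_1) = (9 + 7 + 4 + 5 + 6 + 8) / 6 = 39/6 = 6.5
  mean(X_2) = (5 + 7 + 7 + 9 + 5 + 1) / 6 = 34/6 = 5.6667
  x̄ = (6.5, 5.6667),  deviation x̄ - mu_0 = (6.5, 5.6667) - (8, 2) = (-1.5, 3.6667).

Step 2 — sample covariance matrix, S[i,j] = (1/(n-1)) · Σ_k (x_{k,i} - mean_i) · (x_{k,j} - mean_j), divisor n-1 = 5:
  S[X_1,X_1] = ((2.5)·(2.5) + (0.5)·(0.5) + (-2.5)·(-2.5) + (-1.5)·(-1.5) + (-0.5)·(-0.5) + (1.5)·(1.5)) / 5 = 17.5/5 = 3.5
  S[X_1,X_2] = ((2.5)·(-0.6667) + (0.5)·(1.3333) + (-2.5)·(1.3333) + (-1.5)·(3.3333) + (-0.5)·(-0.6667) + (1.5)·(-4.6667)) / 5 = -16/5 = -3.2
  S[X_2,X_2] = ((-0.6667)·(-0.6667) + (1.3333)·(1.3333) + (1.3333)·(1.3333) + (3.3333)·(3.3333) + (-0.6667)·(-0.6667) + (-4.6667)·(-4.6667)) / 5 = 37.3333/5 = 7.4667
  S = [[3.5, -3.2],
 [-3.2, 7.4667]].

Step 3 — invert S. det(S) = 3.5·7.4667 - (-3.2)² = 15.8933.
  S^{-1} = (1/det) · [[d, -b], [-b, a]] = [[0.4698, 0.2013],
 [0.2013, 0.2202]].

Step 4 — quadratic form (x̄ - mu_0)^T · S^{-1} · (x̄ - mu_0):
  S^{-1} · (x̄ - mu_0) = (0.0336, 0.5055),
  (x̄ - mu_0)^T · [...] = (-1.5)·(0.0336) + (3.6667)·(0.5055) = 1.803.

Step 5 — scale by n: T² = 6 · 1.803 = 10.818.

T² ≈ 10.818


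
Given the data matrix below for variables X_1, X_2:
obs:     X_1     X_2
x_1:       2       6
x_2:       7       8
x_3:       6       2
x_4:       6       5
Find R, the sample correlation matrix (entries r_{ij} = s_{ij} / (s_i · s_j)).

Step 1 — column means:
  mean(X_1) = (2 + 7 + 6 + 6) / 4 = 21/4 = 5.25
  mean(X_2) = (6 + 8 + 2 + 5) / 4 = 21/4 = 5.25

Step 2 — sample variances and covariances s[i,j] = (1/(n-1)) · Σ_k (x_{k,i} - mean_i) · (x_{k,j} - mean_j), with n-1 = 3:
  s[X_1,X_1] = ((-3.25)·(-3.25) + (1.75)·(1.75) + (0.75)·(0.75) + (0.75)·(0.75)) / 3 = 14.75/3 = 4.9167
  s[X_1,X_2] = ((-3.25)·(0.75) + (1.75)·(2.75) + (0.75)·(-3.25) + (0.75)·(-0.25)) / 3 = -0.25/3 = -0.0833
  s[X_2,X_2] = ((0.75)·(0.75) + (2.75)·(2.75) + (-3.25)·(-3.25) + (-0.25)·(-0.25)) / 3 = 18.75/3 = 6.25
  Sample standard deviations s_i = √(s[i,i]):
  s(X_1) = √(4.9167) = 2.2174
  s(X_2) = √(6.25) = 2.5

Step 3 — r_{ij} = s_{ij} / (s_i · s_j):
  r[X_1,X_1] = 1 (diagonal).
  r[X_1,X_2] = -0.0833 / (2.2174 · 2.5) = -0.0833 / 5.5434 = -0.015
  r[X_2,X_2] = 1 (diagonal).

R is symmetric with unit diagonal. Assembling:

R = [[1, -0.015],
 [-0.015, 1]]


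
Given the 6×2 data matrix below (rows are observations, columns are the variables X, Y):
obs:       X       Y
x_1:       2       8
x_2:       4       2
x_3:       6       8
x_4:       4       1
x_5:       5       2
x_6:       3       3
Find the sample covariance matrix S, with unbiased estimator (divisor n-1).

Step 1 — column means:
  mean(X) = (2 + 4 + 6 + 4 + 5 + 3) / 6 = 24/6 = 4
  mean(Y) = (8 + 2 + 8 + 1 + 2 + 3) / 6 = 24/6 = 4

Step 2 — sample covariance S[i,j] = (1/(n-1)) · Σ_k (x_{k,i} - mean_i) · (x_{k,j} - mean_j), with n-1 = 5.
  S[X,X] = ((-2)·(-2) + (0)·(0) + (2)·(2) + (0)·(0) + (1)·(1) + (-1)·(-1)) / 5 = 10/5 = 2
  S[X,Y] = ((-2)·(4) + (0)·(-2) + (2)·(4) + (0)·(-3) + (1)·(-2) + (-1)·(-1)) / 5 = -1/5 = -0.2
  S[Y,Y] = ((4)·(4) + (-2)·(-2) + (4)·(4) + (-3)·(-3) + (-2)·(-2) + (-1)·(-1)) / 5 = 50/5 = 10

S is symmetric (S[j,i] = S[i,j]). Assembling:

S = [[2, -0.2],
 [-0.2, 10]]


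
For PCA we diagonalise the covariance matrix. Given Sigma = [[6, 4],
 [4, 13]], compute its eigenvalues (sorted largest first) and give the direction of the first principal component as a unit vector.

Step 1 — characteristic polynomial of 2×2 Sigma:
  det(Sigma - λI) = λ² - trace · λ + det = 0.
  trace = 6 + 13 = 19, det = 6·13 - (4)² = 62.
Step 2 — discriminant:
  Δ = trace² - 4·det = 361 - 248 = 113.
Step 3 — eigenvalues:
  λ = (trace ± √Δ)/2 = (19 ± 10.6301)/2,
  λ_1 = 14.8151,  λ_2 = 4.1849.

Step 4 — unit eigenvector for λ_1: solve (Sigma - λ_1 I)v = 0. First row:
  (6 - 14.8151)·v_x + (4)·v_y = 0, i.e. (-8.8151)·v_x + (4)·v_y = 0,
  so v ∝ (b, λ_1 - a) = (4, 8.8151) = u.
  ||u|| = √((4)² + (8.8151)²) = √(93.7055) ≈ 9.6802,
  v_1 = u/||u|| ≈ (0.4132, 0.9106) (||v_1|| = 1).

λ_1 = 14.8151,  λ_2 = 4.1849;  v_1 ≈ (0.4132, 0.9106)


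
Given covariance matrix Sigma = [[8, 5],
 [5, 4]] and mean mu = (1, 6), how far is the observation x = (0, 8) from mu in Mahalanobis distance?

Step 1 — centre the observation: (x - mu) = (-1, 2).

Step 2 — invert Sigma. det(Sigma) = 8·4 - (5)² = 7.
  Sigma^{-1} = (1/det) · [[d, -b], [-b, a]] = [[0.5714, -0.7143],
 [-0.7143, 1.1429]].

Step 3 — form the quadratic (x - mu)^T · Sigma^{-1} · (x - mu):
  Sigma^{-1} · (x - mu) = (-2, 3).
  (x - mu)^T · [Sigma^{-1} · (x - mu)] = (-1)·(-2) + (2)·(3) = 8.

Step 4 — take square root: d = √(8) ≈ 2.8284.

d(x, mu) = √(8) ≈ 2.8284


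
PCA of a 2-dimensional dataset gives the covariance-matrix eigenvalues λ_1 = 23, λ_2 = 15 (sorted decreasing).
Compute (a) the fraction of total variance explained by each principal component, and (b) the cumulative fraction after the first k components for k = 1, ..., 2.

Step 1 — total variance = trace(Sigma) = Σ λ_i = 23 + 15 = 38.

Step 2 — fraction explained by component i = λ_i / Σ λ:
  PC1: 23/38 = 0.6053
  PC2: 15/38 = 0.3947

Step 3 — cumulative fraction after k components = (λ_1 + ... + λ_k) / Σ λ:
  k = 1: 23/38 = 0.6053
  k = 2: (23 + 15)/38 = 38/38 = 1

Summary (fraction, with percent):

explained: PC1 0.6053 (60.53%), PC2 0.3947 (39.47%);  cumulative: 0.6053, 1


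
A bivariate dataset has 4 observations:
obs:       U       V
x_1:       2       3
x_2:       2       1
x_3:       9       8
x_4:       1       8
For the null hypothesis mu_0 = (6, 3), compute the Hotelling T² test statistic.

Step 1 — sample mean vector:
  mean(U) = (2 + 2 + 9 + 1) / 4 = 14/4 = 3.5
  mean(V) = (3 + 1 + 8 + 8) / 4 = 20/4 = 5
  x̄ = (3.5, 5),  deviation x̄ - mu_0 = (3.5, 5) - (6, 3) = (-2.5, 2).

Step 2 — sample covariance matrix, S[i,j] = (1/(n-1)) · Σ_k (x_{k,i} - mean_i) · (x_{k,j} - mean_j), divisor n-1 = 3:
  S[U,U] = ((-1.5)·(-1.5) + (-1.5)·(-1.5) + (5.5)·(5.5) + (-2.5)·(-2.5)) / 3 = 41/3 = 13.6667
  S[U,V] = ((-1.5)·(-2) + (-1.5)·(-4) + (5.5)·(3) + (-2.5)·(3)) / 3 = 18/3 = 6
  S[V,V] = ((-2)·(-2) + (-4)·(-4) + (3)·(3) + (3)·(3)) / 3 = 38/3 = 12.6667
  S = [[13.6667, 6],
 [6, 12.6667]].

Step 3 — invert S. det(S) = 13.6667·12.6667 - (6)² = 137.1111.
  S^{-1} = (1/det) · [[d, -b], [-b, a]] = [[0.0924, -0.0438],
 [-0.0438, 0.0997]].

Step 4 — quadratic form (x̄ - mu_0)^T · S^{-1} · (x̄ - mu_0):
  S^{-1} · (x̄ - mu_0) = (-0.3185, 0.3088),
  (x̄ - mu_0)^T · [...] = (-2.5)·(-0.3185) + (2)·(0.3088) = 1.4137.

Step 5 — scale by n: T² = 4 · 1.4137 = 5.6548.

T² ≈ 5.6548


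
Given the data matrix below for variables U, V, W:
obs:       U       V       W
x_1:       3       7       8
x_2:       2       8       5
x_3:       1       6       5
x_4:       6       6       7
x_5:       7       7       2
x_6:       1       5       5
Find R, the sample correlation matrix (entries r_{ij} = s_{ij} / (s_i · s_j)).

Step 1 — column means:
  mean(U) = (3 + 2 + 1 + 6 + 7 + 1) / 6 = 20/6 = 3.3333
  mean(V) = (7 + 8 + 6 + 6 + 7 + 5) / 6 = 39/6 = 6.5
  mean(W) = (8 + 5 + 5 + 7 + 2 + 5) / 6 = 32/6 = 5.3333

Step 2 — sample variances and covariances s[i,j] = (1/(n-1)) · Σ_k (x_{k,i} - mean_i) · (x_{k,j} - mean_j), with n-1 = 5:
  s[U,U] = ((-0.3333)·(-0.3333) + (-1.3333)·(-1.3333) + (-2.3333)·(-2.3333) + (2.6667)·(2.6667) + (3.6667)·(3.6667) + (-2.3333)·(-2.3333)) / 5 = 33.3333/5 = 6.6667
  s[U,V] = ((-0.3333)·(0.5) + (-1.3333)·(1.5) + (-2.3333)·(-0.5) + (2.6667)·(-0.5) + (3.6667)·(0.5) + (-2.3333)·(-1.5)) / 5 = 3/5 = 0.6
  s[U,W] = ((-0.3333)·(2.6667) + (-1.3333)·(-0.3333) + (-2.3333)·(-0.3333) + (2.6667)·(1.6667) + (3.6667)·(-3.3333) + (-2.3333)·(-0.3333)) / 5 = -6.6667/5 = -1.3333
  s[V,V] = ((0.5)·(0.5) + (1.5)·(1.5) + (-0.5)·(-0.5) + (-0.5)·(-0.5) + (0.5)·(0.5) + (-1.5)·(-1.5)) / 5 = 5.5/5 = 1.1
  s[V,W] = ((0.5)·(2.6667) + (1.5)·(-0.3333) + (-0.5)·(-0.3333) + (-0.5)·(1.6667) + (0.5)·(-3.3333) + (-1.5)·(-0.3333)) / 5 = -1/5 = -0.2
  s[W,W] = ((2.6667)·(2.6667) + (-0.3333)·(-0.3333) + (-0.3333)·(-0.3333) + (1.6667)·(1.6667) + (-3.3333)·(-3.3333) + (-0.3333)·(-0.3333)) / 5 = 21.3333/5 = 4.2667
  Sample standard deviations s_i = √(s[i,i]):
  s(U) = √(6.6667) = 2.582
  s(V) = √(1.1) = 1.0488
  s(W) = √(4.2667) = 2.0656

Step 3 — r_{ij} = s_{ij} / (s_i · s_j):
  r[U,U] = 1 (diagonal).
  r[U,V] = 0.6 / (2.582 · 1.0488) = 0.6 / 2.708 = 0.2216
  r[U,W] = -1.3333 / (2.582 · 2.0656) = -1.3333 / 5.3333 = -0.25
  r[V,V] = 1 (diagonal).
  r[V,W] = -0.2 / (1.0488 · 2.0656) = -0.2 / 2.1664 = -0.0923
  r[W,W] = 1 (diagonal).

R is symmetric with unit diagonal. Assembling:

R = [[1, 0.2216, -0.25],
 [0.2216, 1, -0.0923],
 [-0.25, -0.0923, 1]]


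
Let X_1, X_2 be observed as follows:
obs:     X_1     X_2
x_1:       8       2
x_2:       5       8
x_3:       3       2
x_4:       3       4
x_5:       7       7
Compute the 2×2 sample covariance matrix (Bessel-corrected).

Step 1 — column means:
  mean(X_1) = (8 + 5 + 3 + 3 + 7) / 5 = 26/5 = 5.2
  mean(X_2) = (2 + 8 + 2 + 4 + 7) / 5 = 23/5 = 4.6

Step 2 — sample covariance S[i,j] = (1/(n-1)) · Σ_k (x_{k,i} - mean_i) · (x_{k,j} - mean_j), with n-1 = 4.
  S[X_1,X_1] = ((2.8)·(2.8) + (-0.2)·(-0.2) + (-2.2)·(-2.2) + (-2.2)·(-2.2) + (1.8)·(1.8)) / 4 = 20.8/4 = 5.2
  S[X_1,X_2] = ((2.8)·(-2.6) + (-0.2)·(3.4) + (-2.2)·(-2.6) + (-2.2)·(-0.6) + (1.8)·(2.4)) / 4 = 3.4/4 = 0.85
  S[X_2,X_2] = ((-2.6)·(-2.6) + (3.4)·(3.4) + (-2.6)·(-2.6) + (-0.6)·(-0.6) + (2.4)·(2.4)) / 4 = 31.2/4 = 7.8

S is symmetric (S[j,i] = S[i,j]). Assembling:

S = [[5.2, 0.85],
 [0.85, 7.8]]


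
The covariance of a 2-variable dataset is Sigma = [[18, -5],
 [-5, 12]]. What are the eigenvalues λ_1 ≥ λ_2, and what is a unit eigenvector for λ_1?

Step 1 — characteristic polynomial of 2×2 Sigma:
  det(Sigma - λI) = λ² - trace · λ + det = 0.
  trace = 18 + 12 = 30, det = 18·12 - (-5)² = 191.
Step 2 — discriminant:
  Δ = trace² - 4·det = 900 - 764 = 136.
Step 3 — eigenvalues:
  λ = (trace ± √Δ)/2 = (30 ± 11.6619)/2,
  λ_1 = 20.831,  λ_2 = 9.169.

Step 4 — unit eigenvector for λ_1: solve (Sigma - λ_1 I)v = 0. First row:
  (18 - 20.831)·v_x + (-5)·v_y = 0, i.e. (-2.831)·v_x + (-5)·v_y = 0,
  so v ∝ (b, λ_1 - a) = (-5, 2.831); multiply by -1 so the first entry is positive: u = (5, -2.831).
  ||u|| = √((5)² + (-2.831)²) = √(33.0143) ≈ 5.7458,
  v_1 = u/||u|| ≈ (0.8702, -0.4927) (||v_1|| = 1).

λ_1 = 20.831,  λ_2 = 9.169;  v_1 ≈ (0.8702, -0.4927)


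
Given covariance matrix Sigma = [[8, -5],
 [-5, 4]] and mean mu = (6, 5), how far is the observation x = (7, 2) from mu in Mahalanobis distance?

Step 1 — centre the observation: (x - mu) = (1, -3).

Step 2 — invert Sigma. det(Sigma) = 8·4 - (-5)² = 7.
  Sigma^{-1} = (1/det) · [[d, -b], [-b, a]] = [[0.5714, 0.7143],
 [0.7143, 1.1429]].

Step 3 — form the quadratic (x - mu)^T · Sigma^{-1} · (x - mu):
  Sigma^{-1} · (x - mu) = (-1.5714, -2.7143).
  (x - mu)^T · [Sigma^{-1} · (x - mu)] = (1)·(-1.5714) + (-3)·(-2.7143) = 6.5714.

Step 4 — take square root: d = √(6.5714) ≈ 2.5635.

d(x, mu) = √(6.5714) ≈ 2.5635


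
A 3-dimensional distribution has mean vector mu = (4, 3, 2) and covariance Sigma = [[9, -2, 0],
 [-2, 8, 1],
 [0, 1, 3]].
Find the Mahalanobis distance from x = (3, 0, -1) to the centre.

Step 1 — centre the observation: (x - mu) = (-1, -3, -3).

Step 2 — invert Sigma (cofactor / det for 3×3, or solve directly):
  Sigma^{-1} = [[0.1179, 0.0308, -0.0103],
 [0.0308, 0.1385, -0.0462],
 [-0.0103, -0.0462, 0.3487]].

Step 3 — form the quadratic (x - mu)^T · Sigma^{-1} · (x - mu):
  Sigma^{-1} · (x - mu) = (-0.1795, -0.3077, -0.8974).
  (x - mu)^T · [Sigma^{-1} · (x - mu)] = (-1)·(-0.1795) + (-3)·(-0.3077) + (-3)·(-0.8974) = 3.7949.

Step 4 — take square root: d = √(3.7949) ≈ 1.948.

d(x, mu) = √(3.7949) ≈ 1.948


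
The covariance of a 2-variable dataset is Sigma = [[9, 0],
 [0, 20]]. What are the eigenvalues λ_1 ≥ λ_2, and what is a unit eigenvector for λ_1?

Step 1 — characteristic polynomial of 2×2 Sigma:
  det(Sigma - λI) = λ² - trace · λ + det = 0.
  trace = 9 + 20 = 29, det = 9·20 - (0)² = 180.
Step 2 — discriminant:
  Δ = trace² - 4·det = 841 - 720 = 121.
Step 3 — eigenvalues:
  λ = (trace ± √Δ)/2 = (29 ± 11)/2,
  λ_1 = 20,  λ_2 = 9.

Step 4 — unit eigenvector for λ_1: Sigma is diagonal, so its eigenvectors are the coordinate axes. λ_1 = 20 is the diagonal entry on the second coordinate axis, hence
  v_1 = (0, 1) (||v_1|| = 1).

λ_1 = 20,  λ_2 = 9;  v_1 ≈ (0, 1)


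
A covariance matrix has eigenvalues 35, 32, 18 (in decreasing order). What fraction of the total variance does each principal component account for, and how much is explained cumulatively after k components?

Step 1 — total variance = trace(Sigma) = Σ λ_i = 35 + 32 + 18 = 85.

Step 2 — fraction explained by component i = λ_i / Σ λ:
  PC1: 35/85 = 0.4118
  PC2: 32/85 = 0.3765
  PC3: 18/85 = 0.2118

Step 3 — cumulative fraction after k components = (λ_1 + ... + λ_k) / Σ λ:
  k = 1: 35/85 = 0.4118
  k = 2: (35 + 32)/85 = 67/85 = 0.7882
  k = 3: (35 + 32 + 18)/85 = 85/85 = 1

Summary (fraction, with percent):

explained: PC1 0.4118 (41.18%), PC2 0.3765 (37.65%), PC3 0.2118 (21.18%);  cumulative: 0.4118, 0.7882, 1


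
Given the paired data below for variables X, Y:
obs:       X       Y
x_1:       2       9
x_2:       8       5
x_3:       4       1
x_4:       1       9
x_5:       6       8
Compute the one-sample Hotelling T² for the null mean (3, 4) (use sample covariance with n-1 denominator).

Step 1 — sample mean vector:
  mean(X) = (2 + 8 + 4 + 1 + 6) / 5 = 21/5 = 4.2
  mean(Y) = (9 + 5 + 1 + 9 + 8) / 5 = 32/5 = 6.4
  x̄ = (4.2, 6.4),  deviation x̄ - mu_0 = (4.2, 6.4) - (3, 4) = (1.2, 2.4).

Step 2 — sample covariance matrix, S[i,j] = (1/(n-1)) · Σ_k (x_{k,i} - mean_i) · (x_{k,j} - mean_j), divisor n-1 = 4:
  S[X,X] = ((-2.2)·(-2.2) + (3.8)·(3.8) + (-0.2)·(-0.2) + (-3.2)·(-3.2) + (1.8)·(1.8)) / 4 = 32.8/4 = 8.2
  S[X,Y] = ((-2.2)·(2.6) + (3.8)·(-1.4) + (-0.2)·(-5.4) + (-3.2)·(2.6) + (1.8)·(1.6)) / 4 = -15.4/4 = -3.85
  S[Y,Y] = ((2.6)·(2.6) + (-1.4)·(-1.4) + (-5.4)·(-5.4) + (2.6)·(2.6) + (1.6)·(1.6)) / 4 = 47.2/4 = 11.8
  S = [[8.2, -3.85],
 [-3.85, 11.8]].

Step 3 — invert S. det(S) = 8.2·11.8 - (-3.85)² = 81.9375.
  S^{-1} = (1/det) · [[d, -b], [-b, a]] = [[0.144, 0.047],
 [0.047, 0.1001]].

Step 4 — quadratic form (x̄ - mu_0)^T · S^{-1} · (x̄ - mu_0):
  S^{-1} · (x̄ - mu_0) = (0.2856, 0.2966),
  (x̄ - mu_0)^T · [...] = (1.2)·(0.2856) + (2.4)·(0.2966) = 1.0545.

Step 5 — scale by n: T² = 5 · 1.0545 = 5.2723.

T² ≈ 5.2723


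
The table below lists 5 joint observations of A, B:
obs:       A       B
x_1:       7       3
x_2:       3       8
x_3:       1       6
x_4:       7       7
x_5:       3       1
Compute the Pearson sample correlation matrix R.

Step 1 — column means:
  mean(A) = (7 + 3 + 1 + 7 + 3) / 5 = 21/5 = 4.2
  mean(B) = (3 + 8 + 6 + 7 + 1) / 5 = 25/5 = 5

Step 2 — sample variances and covariances s[i,j] = (1/(n-1)) · Σ_k (x_{k,i} - mean_i) · (x_{k,j} - mean_j), with n-1 = 4:
  s[A,A] = ((2.8)·(2.8) + (-1.2)·(-1.2) + (-3.2)·(-3.2) + (2.8)·(2.8) + (-1.2)·(-1.2)) / 4 = 28.8/4 = 7.2
  s[A,B] = ((2.8)·(-2) + (-1.2)·(3) + (-3.2)·(1) + (2.8)·(2) + (-1.2)·(-4)) / 4 = -2/4 = -0.5
  s[B,B] = ((-2)·(-2) + (3)·(3) + (1)·(1) + (2)·(2) + (-4)·(-4)) / 4 = 34/4 = 8.5
  Sample standard deviations s_i = √(s[i,i]):
  s(A) = √(7.2) = 2.6833
  s(B) = √(8.5) = 2.9155

Step 3 — r_{ij} = s_{ij} / (s_i · s_j):
  r[A,A] = 1 (diagonal).
  r[A,B] = -0.5 / (2.6833 · 2.9155) = -0.5 / 7.823 = -0.0639
  r[B,B] = 1 (diagonal).

R is symmetric with unit diagonal. Assembling:

R = [[1, -0.0639],
 [-0.0639, 1]]


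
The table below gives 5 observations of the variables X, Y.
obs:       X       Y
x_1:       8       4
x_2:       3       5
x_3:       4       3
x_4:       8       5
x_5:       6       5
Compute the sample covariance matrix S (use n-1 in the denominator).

Step 1 — column means:
  mean(X) = (8 + 3 + 4 + 8 + 6) / 5 = 29/5 = 5.8
  mean(Y) = (4 + 5 + 3 + 5 + 5) / 5 = 22/5 = 4.4

Step 2 — sample covariance S[i,j] = (1/(n-1)) · Σ_k (x_{k,i} - mean_i) · (x_{k,j} - mean_j), with n-1 = 4.
  S[X,X] = ((2.2)·(2.2) + (-2.8)·(-2.8) + (-1.8)·(-1.8) + (2.2)·(2.2) + (0.2)·(0.2)) / 4 = 20.8/4 = 5.2
  S[X,Y] = ((2.2)·(-0.4) + (-2.8)·(0.6) + (-1.8)·(-1.4) + (2.2)·(0.6) + (0.2)·(0.6)) / 4 = 1.4/4 = 0.35
  S[Y,Y] = ((-0.4)·(-0.4) + (0.6)·(0.6) + (-1.4)·(-1.4) + (0.6)·(0.6) + (0.6)·(0.6)) / 4 = 3.2/4 = 0.8

S is symmetric (S[j,i] = S[i,j]). Assembling:

S = [[5.2, 0.35],
 [0.35, 0.8]]


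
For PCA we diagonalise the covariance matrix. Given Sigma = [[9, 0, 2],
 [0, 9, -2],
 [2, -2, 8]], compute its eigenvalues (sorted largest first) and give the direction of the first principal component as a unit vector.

Step 1 — characteristic polynomial p(λ) = det(λI - Sigma) = λ³ - tr·λ² + c_1·λ - det, where tr = trace, c_1 = sum of the principal 2×2 minors, det = det(Sigma):
  tr = 9 + 9 + 8 = 26,
  c_1 = (9·9 - (0)²) + (9·8 - (2)²) + (9·8 - (-2)²) = 81 + 68 + 68 = 217,
  det = 9·(9·8 - (-2)²) - (0)·((0)·8 - (-2)·(2)) + (2)·((0)·(-2) - 9·(2)) = 9·(68) - (0)·(4) + (2)·(-18) = 576.
  So p(λ) = λ³ - 26λ² + 217λ - 576.
Step 2 — look for an integer root (rational root theorem: any rational root is an integer divisor of 576). Testing λ = 9:
  p(9) = 729 - 2106 + 1953 - 576 = 0  ✓
  Dividing out (λ - 9): p(λ) = (λ - 9)(λ² - 17λ + 64).
Step 3 — remaining eigenvalues from the quadratic λ² - 17λ + 64 = 0:
  Δ = 17² - 4·64 = 289 - 256 = 33,  λ = (17 ± √33)/2 = (17 ± 5.7446)/2 ≈ 11.3723 or 5.6277.
  Sorted: λ_1 = 11.3723,  λ_2 = 9,  λ_3 = 5.6277  (check: sum = 26 = tr ✓).

Step 4 — unit eigenvector for λ_1 ≈ 11.3723: v spans the null space of (Sigma - λ_1 I), whose rows are
  r_1 = (-2.3723, 0, 2),  r_2 = (0, -2.3723, -2),  r_3 = (2, -2, -3.3723).
  v is orthogonal to every row, so take v ∝ r_1 × r_2 = ((0)·(-2) - (2)·(-2.3723), (2)·(0) - (-2.3723)·(-2), (-2.3723)·(-2.3723) - (0)·(0)) ≈ (4.7446, -4.7446, 5.6277).
  Let u = (4.7446, -4.7446, 5.6277).
  ||u|| = √((4.7446)² + (-4.7446)² + (5.6277)²) = √(76.693) ≈ 8.7575,  v_1 = u/||u|| ≈ (0.5418, -0.5418, 0.6426) (||v_1|| = 1).

λ_1 = 11.3723,  λ_2 = 9,  λ_3 = 5.6277;  v_1 ≈ (0.5418, -0.5418, 0.6426)


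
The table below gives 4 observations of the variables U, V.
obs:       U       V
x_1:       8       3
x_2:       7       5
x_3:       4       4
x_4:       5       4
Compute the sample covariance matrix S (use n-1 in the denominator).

Step 1 — column means:
  mean(U) = (8 + 7 + 4 + 5) / 4 = 24/4 = 6
  mean(V) = (3 + 5 + 4 + 4) / 4 = 16/4 = 4

Step 2 — sample covariance S[i,j] = (1/(n-1)) · Σ_k (x_{k,i} - mean_i) · (x_{k,j} - mean_j), with n-1 = 3.
  S[U,U] = ((2)·(2) + (1)·(1) + (-2)·(-2) + (-1)·(-1)) / 3 = 10/3 = 3.3333
  S[U,V] = ((2)·(-1) + (1)·(1) + (-2)·(0) + (-1)·(0)) / 3 = -1/3 = -0.3333
  S[V,V] = ((-1)·(-1) + (1)·(1) + (0)·(0) + (0)·(0)) / 3 = 2/3 = 0.6667

S is symmetric (S[j,i] = S[i,j]). Assembling:

S = [[3.3333, -0.3333],
 [-0.3333, 0.6667]]


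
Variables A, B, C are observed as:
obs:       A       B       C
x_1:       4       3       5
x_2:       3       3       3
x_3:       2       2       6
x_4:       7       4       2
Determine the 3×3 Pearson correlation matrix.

Step 1 — column means:
  mean(A) = (4 + 3 + 2 + 7) / 4 = 16/4 = 4
  mean(B) = (3 + 3 + 2 + 4) / 4 = 12/4 = 3
  mean(C) = (5 + 3 + 6 + 2) / 4 = 16/4 = 4

Step 2 — sample variances and covariances s[i,j] = (1/(n-1)) · Σ_k (x_{k,i} - mean_i) · (x_{k,j} - mean_j), with n-1 = 3:
  s[A,A] = ((0)·(0) + (-1)·(-1) + (-2)·(-2) + (3)·(3)) / 3 = 14/3 = 4.6667
  s[A,B] = ((0)·(0) + (-1)·(0) + (-2)·(-1) + (3)·(1)) / 3 = 5/3 = 1.6667
  s[A,C] = ((0)·(1) + (-1)·(-1) + (-2)·(2) + (3)·(-2)) / 3 = -9/3 = -3
  s[B,B] = ((0)·(0) + (0)·(0) + (-1)·(-1) + (1)·(1)) / 3 = 2/3 = 0.6667
  s[B,C] = ((0)·(1) + (0)·(-1) + (-1)·(2) + (1)·(-2)) / 3 = -4/3 = -1.3333
  s[C,C] = ((1)·(1) + (-1)·(-1) + (2)·(2) + (-2)·(-2)) / 3 = 10/3 = 3.3333
  Sample standard deviations s_i = √(s[i,i]):
  s(A) = √(4.6667) = 2.1602
  s(B) = √(0.6667) = 0.8165
  s(C) = √(3.3333) = 1.8257

Step 3 — r_{ij} = s_{ij} / (s_i · s_j):
  r[A,A] = 1 (diagonal).
  r[A,B] = 1.6667 / (2.1602 · 0.8165) = 1.6667 / 1.7638 = 0.9449
  r[A,C] = -3 / (2.1602 · 1.8257) = -3 / 3.9441 = -0.7606
  r[B,B] = 1 (diagonal).
  r[B,C] = -1.3333 / (0.8165 · 1.8257) = -1.3333 / 1.4907 = -0.8944
  r[C,C] = 1 (diagonal).

R is symmetric with unit diagonal. Assembling:

R = [[1, 0.9449, -0.7606],
 [0.9449, 1, -0.8944],
 [-0.7606, -0.8944, 1]]


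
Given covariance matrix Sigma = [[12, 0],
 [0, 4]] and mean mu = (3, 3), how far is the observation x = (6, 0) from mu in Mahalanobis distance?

Step 1 — centre the observation: (x - mu) = (3, -3).

Step 2 — invert Sigma. det(Sigma) = 12·4 - (0)² = 48.
  Sigma^{-1} = (1/det) · [[d, -b], [-b, a]] = [[0.0833, 0],
 [0, 0.25]].

Step 3 — form the quadratic (x - mu)^T · Sigma^{-1} · (x - mu):
  Sigma^{-1} · (x - mu) = (0.25, -0.75).
  (x - mu)^T · [Sigma^{-1} · (x - mu)] = (3)·(0.25) + (-3)·(-0.75) = 3.

Step 4 — take square root: d = √(3) ≈ 1.7321.

d(x, mu) = √(3) ≈ 1.7321


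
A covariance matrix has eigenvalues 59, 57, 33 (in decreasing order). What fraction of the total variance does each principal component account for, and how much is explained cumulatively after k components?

Step 1 — total variance = trace(Sigma) = Σ λ_i = 59 + 57 + 33 = 149.

Step 2 — fraction explained by component i = λ_i / Σ λ:
  PC1: 59/149 = 0.396
  PC2: 57/149 = 0.3826
  PC3: 33/149 = 0.2215

Step 3 — cumulative fraction after k components = (λ_1 + ... + λ_k) / Σ λ:
  k = 1: 59/149 = 0.396
  k = 2: (59 + 57)/149 = 116/149 = 0.7785
  k = 3: (59 + 57 + 33)/149 = 149/149 = 1

Summary (fraction, with percent):

explained: PC1 0.396 (39.6%), PC2 0.3826 (38.26%), PC3 0.2215 (22.15%);  cumulative: 0.396, 0.7785, 1


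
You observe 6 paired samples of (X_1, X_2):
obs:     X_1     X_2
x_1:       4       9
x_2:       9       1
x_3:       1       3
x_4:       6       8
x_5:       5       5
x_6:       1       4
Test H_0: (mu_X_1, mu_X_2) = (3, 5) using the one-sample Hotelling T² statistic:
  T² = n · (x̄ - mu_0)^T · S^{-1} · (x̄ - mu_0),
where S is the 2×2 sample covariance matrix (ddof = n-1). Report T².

Step 1 — sample mean vector:
  mean(X_1) = (4 + 9 + 1 + 6 + 5 + 1) / 6 = 26/6 = 4.3333
  mean(X_2) = (9 + 1 + 3 + 8 + 5 + 4) / 6 = 30/6 = 5
  x̄ = (4.3333, 5),  deviation x̄ - mu_0 = (4.3333, 5) - (3, 5) = (1.3333, 0).

Step 2 — sample covariance matrix, S[i,j] = (1/(n-1)) · Σ_k (x_{k,i} - mean_i) · (x_{k,j} - mean_j), divisor n-1 = 5:
  S[X_1,X_1] = ((-0.3333)·(-0.3333) + (4.6667)·(4.6667) + (-3.3333)·(-3.3333) + (1.6667)·(1.6667) + (0.6667)·(0.6667) + (-3.3333)·(-3.3333)) / 5 = 47.3333/5 = 9.4667
  S[X_1,X_2] = ((-0.3333)·(4) + (4.6667)·(-4) + (-3.3333)·(-2) + (1.6667)·(3) + (0.6667)·(0) + (-3.3333)·(-1)) / 5 = -5/5 = -1
  S[X_2,X_2] = ((4)·(4) + (-4)·(-4) + (-2)·(-2) + (3)·(3) + (0)·(0) + (-1)·(-1)) / 5 = 46/5 = 9.2
  S = [[9.4667, -1],
 [-1, 9.2]].

Step 3 — invert S. det(S) = 9.4667·9.2 - (-1)² = 86.0933.
  S^{-1} = (1/det) · [[d, -b], [-b, a]] = [[0.1069, 0.0116],
 [0.0116, 0.11]].

Step 4 — quadratic form (x̄ - mu_0)^T · S^{-1} · (x̄ - mu_0):
  S^{-1} · (x̄ - mu_0) = (0.1425, 0.0155),
  (x̄ - mu_0)^T · [...] = (1.3333)·(0.1425) + (0)·(0.0155) = 0.19.

Step 5 — scale by n: T² = 6 · 0.19 = 1.1398.

T² ≈ 1.1398


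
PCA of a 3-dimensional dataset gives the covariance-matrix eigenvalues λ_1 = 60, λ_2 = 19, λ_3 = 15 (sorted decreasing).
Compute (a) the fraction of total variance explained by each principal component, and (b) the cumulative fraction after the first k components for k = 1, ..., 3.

Step 1 — total variance = trace(Sigma) = Σ λ_i = 60 + 19 + 15 = 94.

Step 2 — fraction explained by component i = λ_i / Σ λ:
  PC1: 60/94 = 0.6383
  PC2: 19/94 = 0.2021
  PC3: 15/94 = 0.1596

Step 3 — cumulative fraction after k components = (λ_1 + ... + λ_k) / Σ λ:
  k = 1: 60/94 = 0.6383
  k = 2: (60 + 19)/94 = 79/94 = 0.8404
  k = 3: (60 + 19 + 15)/94 = 94/94 = 1

Summary (fraction, with percent):

explained: PC1 0.6383 (63.83%), PC2 0.2021 (20.21%), PC3 0.1596 (15.96%);  cumulative: 0.6383, 0.8404, 1


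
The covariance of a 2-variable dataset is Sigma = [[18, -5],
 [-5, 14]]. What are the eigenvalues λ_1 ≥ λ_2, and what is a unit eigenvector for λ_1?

Step 1 — characteristic polynomial of 2×2 Sigma:
  det(Sigma - λI) = λ² - trace · λ + det = 0.
  trace = 18 + 14 = 32, det = 18·14 - (-5)² = 227.
Step 2 — discriminant:
  Δ = trace² - 4·det = 1024 - 908 = 116.
Step 3 — eigenvalues:
  λ = (trace ± √Δ)/2 = (32 ± 10.7703)/2,
  λ_1 = 21.3852,  λ_2 = 10.6148.

Step 4 — unit eigenvector for λ_1: solve (Sigma - λ_1 I)v = 0. First row:
  (18 - 21.3852)·v_x + (-5)·v_y = 0, i.e. (-3.3852)·v_x + (-5)·v_y = 0,
  so v ∝ (b, λ_1 - a) = (-5, 3.3852); multiply by -1 so the first entry is positive: u = (5, -3.3852).
  ||u|| = √((5)² + (-3.3852)²) = √(36.4593) ≈ 6.0382,
  v_1 = u/||u|| ≈ (0.8281, -0.5606) (||v_1|| = 1).

λ_1 = 21.3852,  λ_2 = 10.6148;  v_1 ≈ (0.8281, -0.5606)


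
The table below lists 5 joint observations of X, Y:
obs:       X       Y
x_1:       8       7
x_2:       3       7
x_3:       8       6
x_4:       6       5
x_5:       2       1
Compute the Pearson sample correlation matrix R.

Step 1 — column means:
  mean(X) = (8 + 3 + 8 + 6 + 2) / 5 = 27/5 = 5.4
  mean(Y) = (7 + 7 + 6 + 5 + 1) / 5 = 26/5 = 5.2

Step 2 — sample variances and covariances s[i,j] = (1/(n-1)) · Σ_k (x_{k,i} - mean_i) · (x_{k,j} - mean_j), with n-1 = 4:
  s[X,X] = ((2.6)·(2.6) + (-2.4)·(-2.4) + (2.6)·(2.6) + (0.6)·(0.6) + (-3.4)·(-3.4)) / 4 = 31.2/4 = 7.8
  s[X,Y] = ((2.6)·(1.8) + (-2.4)·(1.8) + (2.6)·(0.8) + (0.6)·(-0.2) + (-3.4)·(-4.2)) / 4 = 16.6/4 = 4.15
  s[Y,Y] = ((1.8)·(1.8) + (1.8)·(1.8) + (0.8)·(0.8) + (-0.2)·(-0.2) + (-4.2)·(-4.2)) / 4 = 24.8/4 = 6.2
  Sample standard deviations s_i = √(s[i,i]):
  s(X) = √(7.8) = 2.7928
  s(Y) = √(6.2) = 2.49

Step 3 — r_{ij} = s_{ij} / (s_i · s_j):
  r[X,X] = 1 (diagonal).
  r[X,Y] = 4.15 / (2.7928 · 2.49) = 4.15 / 6.9541 = 0.5968
  r[Y,Y] = 1 (diagonal).

R is symmetric with unit diagonal. Assembling:

R = [[1, 0.5968],
 [0.5968, 1]]


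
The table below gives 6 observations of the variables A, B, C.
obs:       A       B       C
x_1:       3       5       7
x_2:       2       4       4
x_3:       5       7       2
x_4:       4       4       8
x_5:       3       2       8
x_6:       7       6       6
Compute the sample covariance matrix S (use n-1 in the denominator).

Step 1 — column means:
  mean(A) = (3 + 2 + 5 + 4 + 3 + 7) / 6 = 24/6 = 4
  mean(B) = (5 + 4 + 7 + 4 + 2 + 6) / 6 = 28/6 = 4.6667
  mean(C) = (7 + 4 + 2 + 8 + 8 + 6) / 6 = 35/6 = 5.8333

Step 2 — sample covariance S[i,j] = (1/(n-1)) · Σ_k (x_{k,i} - mean_i) · (x_{k,j} - mean_j), with n-1 = 5.
  S[A,A] = ((-1)·(-1) + (-2)·(-2) + (1)·(1) + (0)·(0) + (-1)·(-1) + (3)·(3)) / 5 = 16/5 = 3.2
  S[A,B] = ((-1)·(0.3333) + (-2)·(-0.6667) + (1)·(2.3333) + (0)·(-0.6667) + (-1)·(-2.6667) + (3)·(1.3333)) / 5 = 10/5 = 2
  S[A,C] = ((-1)·(1.1667) + (-2)·(-1.8333) + (1)·(-3.8333) + (0)·(2.1667) + (-1)·(2.1667) + (3)·(0.1667)) / 5 = -3/5 = -0.6
  S[B,B] = ((0.3333)·(0.3333) + (-0.6667)·(-0.6667) + (2.3333)·(2.3333) + (-0.6667)·(-0.6667) + (-2.6667)·(-2.6667) + (1.3333)·(1.3333)) / 5 = 15.3333/5 = 3.0667
  S[B,C] = ((0.3333)·(1.1667) + (-0.6667)·(-1.8333) + (2.3333)·(-3.8333) + (-0.6667)·(2.1667) + (-2.6667)·(2.1667) + (1.3333)·(0.1667)) / 5 = -14.3333/5 = -2.8667
  S[C,C] = ((1.1667)·(1.1667) + (-1.8333)·(-1.8333) + (-3.8333)·(-3.8333) + (2.1667)·(2.1667) + (2.1667)·(2.1667) + (0.1667)·(0.1667)) / 5 = 28.8333/5 = 5.7667

S is symmetric (S[j,i] = S[i,j]). Assembling:

S = [[3.2, 2, -0.6],
 [2, 3.0667, -2.8667],
 [-0.6, -2.8667, 5.7667]]


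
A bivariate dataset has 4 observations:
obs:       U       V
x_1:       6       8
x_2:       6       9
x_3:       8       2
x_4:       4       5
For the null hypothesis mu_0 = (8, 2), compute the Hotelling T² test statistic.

Step 1 — sample mean vector:
  mean(U) = (6 + 6 + 8 + 4) / 4 = 24/4 = 6
  mean(V) = (8 + 9 + 2 + 5) / 4 = 24/4 = 6
  x̄ = (6, 6),  deviation x̄ - mu_0 = (6, 6) - (8, 2) = (-2, 4).

Step 2 — sample covariance matrix, S[i,j] = (1/(n-1)) · Σ_k (x_{k,i} - mean_i) · (x_{k,j} - mean_j), divisor n-1 = 3:
  S[U,U] = ((0)·(0) + (0)·(0) + (2)·(2) + (-2)·(-2)) / 3 = 8/3 = 2.6667
  S[U,V] = ((0)·(2) + (0)·(3) + (2)·(-4) + (-2)·(-1)) / 3 = -6/3 = -2
  S[V,V] = ((2)·(2) + (3)·(3) + (-4)·(-4) + (-1)·(-1)) / 3 = 30/3 = 10
  S = [[2.6667, -2],
 [-2, 10]].

Step 3 — invert S. det(S) = 2.6667·10 - (-2)² = 22.6667.
  S^{-1} = (1/det) · [[d, -b], [-b, a]] = [[0.4412, 0.0882],
 [0.0882, 0.1176]].

Step 4 — quadratic form (x̄ - mu_0)^T · S^{-1} · (x̄ - mu_0):
  S^{-1} · (x̄ - mu_0) = (-0.5294, 0.2941),
  (x̄ - mu_0)^T · [...] = (-2)·(-0.5294) + (4)·(0.2941) = 2.2353.

Step 5 — scale by n: T² = 4 · 2.2353 = 8.9412.

T² ≈ 8.9412


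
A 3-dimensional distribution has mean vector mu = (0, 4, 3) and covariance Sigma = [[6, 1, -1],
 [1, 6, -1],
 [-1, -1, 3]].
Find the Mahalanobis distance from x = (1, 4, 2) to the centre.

Step 1 — centre the observation: (x - mu) = (1, 0, -1).

Step 2 — invert Sigma (cofactor / det for 3×3, or solve directly):
  Sigma^{-1} = [[0.1789, -0.0211, 0.0526],
 [-0.0211, 0.1789, 0.0526],
 [0.0526, 0.0526, 0.3684]].

Step 3 — form the quadratic (x - mu)^T · Sigma^{-1} · (x - mu):
  Sigma^{-1} · (x - mu) = (0.1263, -0.0737, -0.3158).
  (x - mu)^T · [Sigma^{-1} · (x - mu)] = (1)·(0.1263) + (0)·(-0.0737) + (-1)·(-0.3158) = 0.4421.

Step 4 — take square root: d = √(0.4421) ≈ 0.6649.

d(x, mu) = √(0.4421) ≈ 0.6649


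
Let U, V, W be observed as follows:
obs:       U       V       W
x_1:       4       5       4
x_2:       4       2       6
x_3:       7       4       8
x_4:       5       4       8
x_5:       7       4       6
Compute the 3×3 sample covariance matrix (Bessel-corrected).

Step 1 — column means:
  mean(U) = (4 + 4 + 7 + 5 + 7) / 5 = 27/5 = 5.4
  mean(V) = (5 + 2 + 4 + 4 + 4) / 5 = 19/5 = 3.8
  mean(W) = (4 + 6 + 8 + 8 + 6) / 5 = 32/5 = 6.4

Step 2 — sample covariance S[i,j] = (1/(n-1)) · Σ_k (x_{k,i} - mean_i) · (x_{k,j} - mean_j), with n-1 = 4.
  S[U,U] = ((-1.4)·(-1.4) + (-1.4)·(-1.4) + (1.6)·(1.6) + (-0.4)·(-0.4) + (1.6)·(1.6)) / 4 = 9.2/4 = 2.3
  S[U,V] = ((-1.4)·(1.2) + (-1.4)·(-1.8) + (1.6)·(0.2) + (-0.4)·(0.2) + (1.6)·(0.2)) / 4 = 1.4/4 = 0.35
  S[U,W] = ((-1.4)·(-2.4) + (-1.4)·(-0.4) + (1.6)·(1.6) + (-0.4)·(1.6) + (1.6)·(-0.4)) / 4 = 5.2/4 = 1.3
  S[V,V] = ((1.2)·(1.2) + (-1.8)·(-1.8) + (0.2)·(0.2) + (0.2)·(0.2) + (0.2)·(0.2)) / 4 = 4.8/4 = 1.2
  S[V,W] = ((1.2)·(-2.4) + (-1.8)·(-0.4) + (0.2)·(1.6) + (0.2)·(1.6) + (0.2)·(-0.4)) / 4 = -1.6/4 = -0.4
  S[W,W] = ((-2.4)·(-2.4) + (-0.4)·(-0.4) + (1.6)·(1.6) + (1.6)·(1.6) + (-0.4)·(-0.4)) / 4 = 11.2/4 = 2.8

S is symmetric (S[j,i] = S[i,j]). Assembling:

S = [[2.3, 0.35, 1.3],
 [0.35, 1.2, -0.4],
 [1.3, -0.4, 2.8]]


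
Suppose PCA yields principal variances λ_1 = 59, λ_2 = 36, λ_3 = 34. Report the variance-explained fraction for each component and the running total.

Step 1 — total variance = trace(Sigma) = Σ λ_i = 59 + 36 + 34 = 129.

Step 2 — fraction explained by component i = λ_i / Σ λ:
  PC1: 59/129 = 0.4574
  PC2: 36/129 = 0.2791
  PC3: 34/129 = 0.2636

Step 3 — cumulative fraction after k components = (λ_1 + ... + λ_k) / Σ λ:
  k = 1: 59/129 = 0.4574
  k = 2: (59 + 36)/129 = 95/129 = 0.7364
  k = 3: (59 + 36 + 34)/129 = 129/129 = 1

Summary (fraction, with percent):

explained: PC1 0.4574 (45.74%), PC2 0.2791 (27.91%), PC3 0.2636 (26.36%);  cumulative: 0.4574, 0.7364, 1


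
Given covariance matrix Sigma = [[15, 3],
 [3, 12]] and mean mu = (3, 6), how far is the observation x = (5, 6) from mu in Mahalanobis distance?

Step 1 — centre the observation: (x - mu) = (2, 0).

Step 2 — invert Sigma. det(Sigma) = 15·12 - (3)² = 171.
  Sigma^{-1} = (1/det) · [[d, -b], [-b, a]] = [[0.0702, -0.0175],
 [-0.0175, 0.0877]].

Step 3 — form the quadratic (x - mu)^T · Sigma^{-1} · (x - mu):
  Sigma^{-1} · (x - mu) = (0.1404, -0.0351).
  (x - mu)^T · [Sigma^{-1} · (x - mu)] = (2)·(0.1404) + (0)·(-0.0351) = 0.2807.

Step 4 — take square root: d = √(0.2807) ≈ 0.5298.

d(x, mu) = √(0.2807) ≈ 0.5298


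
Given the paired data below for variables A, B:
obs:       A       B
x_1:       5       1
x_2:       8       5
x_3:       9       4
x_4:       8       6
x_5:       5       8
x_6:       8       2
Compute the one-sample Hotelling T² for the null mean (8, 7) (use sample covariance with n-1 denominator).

Step 1 — sample mean vector:
  mean(A) = (5 + 8 + 9 + 8 + 5 + 8) / 6 = 43/6 = 7.1667
  mean(B) = (1 + 5 + 4 + 6 + 8 + 2) / 6 = 26/6 = 4.3333
  x̄ = (7.1667, 4.3333),  deviation x̄ - mu_0 = (7.1667, 4.3333) - (8, 7) = (-0.8333, -2.6667).

Step 2 — sample covariance matrix, S[i,j] = (1/(n-1)) · Σ_k (x_{k,i} - mean_i) · (x_{k,j} - mean_j), divisor n-1 = 5:
  S[A,A] = ((-2.1667)·(-2.1667) + (0.8333)·(0.8333) + (1.8333)·(1.8333) + (0.8333)·(0.8333) + (-2.1667)·(-2.1667) + (0.8333)·(0.8333)) / 5 = 14.8333/5 = 2.9667
  S[A,B] = ((-2.1667)·(-3.3333) + (0.8333)·(0.6667) + (1.8333)·(-0.3333) + (0.8333)·(1.6667) + (-2.1667)·(3.6667) + (0.8333)·(-2.3333)) / 5 = -1.3333/5 = -0.2667
  S[B,B] = ((-3.3333)·(-3.3333) + (0.6667)·(0.6667) + (-0.3333)·(-0.3333) + (1.6667)·(1.6667) + (3.6667)·(3.6667) + (-2.3333)·(-2.3333)) / 5 = 33.3333/5 = 6.6667
  S = [[2.9667, -0.2667],
 [-0.2667, 6.6667]].

Step 3 — invert S. det(S) = 2.9667·6.6667 - (-0.2667)² = 19.7067.
  S^{-1} = (1/det) · [[d, -b], [-b, a]] = [[0.3383, 0.0135],
 [0.0135, 0.1505]].

Step 4 — quadratic form (x̄ - mu_0)^T · S^{-1} · (x̄ - mu_0):
  S^{-1} · (x̄ - mu_0) = (-0.318, -0.4127),
  (x̄ - mu_0)^T · [...] = (-0.8333)·(-0.318) + (-2.6667)·(-0.4127) = 1.3656.

Step 5 — scale by n: T² = 6 · 1.3656 = 8.1935.

T² ≈ 8.1935


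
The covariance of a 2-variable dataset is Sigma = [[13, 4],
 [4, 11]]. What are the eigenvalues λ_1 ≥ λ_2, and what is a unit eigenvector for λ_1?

Step 1 — characteristic polynomial of 2×2 Sigma:
  det(Sigma - λI) = λ² - trace · λ + det = 0.
  trace = 13 + 11 = 24, det = 13·11 - (4)² = 127.
Step 2 — discriminant:
  Δ = trace² - 4·det = 576 - 508 = 68.
Step 3 — eigenvalues:
  λ = (trace ± √Δ)/2 = (24 ± 8.2462)/2,
  λ_1 = 16.1231,  λ_2 = 7.8769.

Step 4 — unit eigenvector for λ_1: solve (Sigma - λ_1 I)v = 0. First row:
  (13 - 16.1231)·v_x + (4)·v_y = 0, i.e. (-3.1231)·v_x + (4)·v_y = 0,
  so v ∝ (b, λ_1 - a) = (4, 3.1231) = u.
  ||u|| = √((4)² + (3.1231)²) = √(25.7538) ≈ 5.0748,
  v_1 = u/||u|| ≈ (0.7882, 0.6154) (||v_1|| = 1).

λ_1 = 16.1231,  λ_2 = 7.8769;  v_1 ≈ (0.7882, 0.6154)


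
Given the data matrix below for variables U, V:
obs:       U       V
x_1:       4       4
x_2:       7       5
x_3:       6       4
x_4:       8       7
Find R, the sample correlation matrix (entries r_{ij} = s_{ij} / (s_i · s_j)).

Step 1 — column means:
  mean(U) = (4 + 7 + 6 + 8) / 4 = 25/4 = 6.25
  mean(V) = (4 + 5 + 4 + 7) / 4 = 20/4 = 5

Step 2 — sample variances and covariances s[i,j] = (1/(n-1)) · Σ_k (x_{k,i} - mean_i) · (x_{k,j} - mean_j), with n-1 = 3:
  s[U,U] = ((-2.25)·(-2.25) + (0.75)·(0.75) + (-0.25)·(-0.25) + (1.75)·(1.75)) / 3 = 8.75/3 = 2.9167
  s[U,V] = ((-2.25)·(-1) + (0.75)·(0) + (-0.25)·(-1) + (1.75)·(2)) / 3 = 6/3 = 2
  s[V,V] = ((-1)·(-1) + (0)·(0) + (-1)·(-1) + (2)·(2)) / 3 = 6/3 = 2
  Sample standard deviations s_i = √(s[i,i]):
  s(U) = √(2.9167) = 1.7078
  s(V) = √(2) = 1.4142

Step 3 — r_{ij} = s_{ij} / (s_i · s_j):
  r[U,U] = 1 (diagonal).
  r[U,V] = 2 / (1.7078 · 1.4142) = 2 / 2.4152 = 0.8281
  r[V,V] = 1 (diagonal).

R is symmetric with unit diagonal. Assembling:

R = [[1, 0.8281],
 [0.8281, 1]]


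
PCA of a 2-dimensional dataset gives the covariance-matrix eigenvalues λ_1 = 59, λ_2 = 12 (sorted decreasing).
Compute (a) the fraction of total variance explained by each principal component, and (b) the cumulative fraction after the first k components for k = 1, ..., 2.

Step 1 — total variance = trace(Sigma) = Σ λ_i = 59 + 12 = 71.

Step 2 — fraction explained by component i = λ_i / Σ λ:
  PC1: 59/71 = 0.831
  PC2: 12/71 = 0.169

Step 3 — cumulative fraction after k components = (λ_1 + ... + λ_k) / Σ λ:
  k = 1: 59/71 = 0.831
  k = 2: (59 + 12)/71 = 71/71 = 1

Summary (fraction, with percent):

explained: PC1 0.831 (83.1%), PC2 0.169 (16.9%);  cumulative: 0.831, 1


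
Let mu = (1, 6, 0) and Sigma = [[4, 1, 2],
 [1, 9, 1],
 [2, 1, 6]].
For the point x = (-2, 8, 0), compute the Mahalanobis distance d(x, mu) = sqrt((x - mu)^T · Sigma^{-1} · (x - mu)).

Step 1 — centre the observation: (x - mu) = (-3, 2, 0).

Step 2 — invert Sigma (cofactor / det for 3×3, or solve directly):
  Sigma^{-1} = [[0.3046, -0.023, -0.0977],
 [-0.023, 0.1149, -0.0115],
 [-0.0977, -0.0115, 0.2011]].

Step 3 — form the quadratic (x - mu)^T · Sigma^{-1} · (x - mu):
  Sigma^{-1} · (x - mu) = (-0.9598, 0.2989, 0.2701).
  (x - mu)^T · [Sigma^{-1} · (x - mu)] = (-3)·(-0.9598) + (2)·(0.2989) + (0)·(0.2701) = 3.477.

Step 4 — take square root: d = √(3.477) ≈ 1.8647.

d(x, mu) = √(3.477) ≈ 1.8647


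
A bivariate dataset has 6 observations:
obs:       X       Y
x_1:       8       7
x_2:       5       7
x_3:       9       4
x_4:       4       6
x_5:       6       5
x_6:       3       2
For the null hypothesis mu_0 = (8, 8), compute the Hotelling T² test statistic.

Step 1 — sample mean vector:
  mean(X) = (8 + 5 + 9 + 4 + 6 + 3) / 6 = 35/6 = 5.8333
  mean(Y) = (7 + 7 + 4 + 6 + 5 + 2) / 6 = 31/6 = 5.1667
  x̄ = (5.8333, 5.1667),  deviation x̄ - mu_0 = (5.8333, 5.1667) - (8, 8) = (-2.1667, -2.8333).

Step 2 — sample covariance matrix, S[i,j] = (1/(n-1)) · Σ_k (x_{k,i} - mean_i) · (x_{k,j} - mean_j), divisor n-1 = 5:
  S[X,X] = ((2.1667)·(2.1667) + (-0.8333)·(-0.8333) + (3.1667)·(3.1667) + (-1.8333)·(-1.8333) + (0.1667)·(0.1667) + (-2.8333)·(-2.8333)) / 5 = 26.8333/5 = 5.3667
  S[X,Y] = ((2.1667)·(1.8333) + (-0.8333)·(1.8333) + (3.1667)·(-1.1667) + (-1.8333)·(0.8333) + (0.1667)·(-0.1667) + (-2.8333)·(-3.1667)) / 5 = 6.1667/5 = 1.2333
  S[Y,Y] = ((1.8333)·(1.8333) + (1.8333)·(1.8333) + (-1.1667)·(-1.1667) + (0.8333)·(0.8333) + (-0.1667)·(-0.1667) + (-3.1667)·(-3.1667)) / 5 = 18.8333/5 = 3.7667
  S = [[5.3667, 1.2333],
 [1.2333, 3.7667]].

Step 3 — invert S. det(S) = 5.3667·3.7667 - (1.2333)² = 18.6933.
  S^{-1} = (1/det) · [[d, -b], [-b, a]] = [[0.2015, -0.066],
 [-0.066, 0.2871]].

Step 4 — quadratic form (x̄ - mu_0)^T · S^{-1} · (x̄ - mu_0):
  S^{-1} · (x̄ - mu_0) = (-0.2496, -0.6705),
  (x̄ - mu_0)^T · [...] = (-2.1667)·(-0.2496) + (-2.8333)·(-0.6705) = 2.4406.

Step 5 — scale by n: T² = 6 · 2.4406 = 14.6434.

T² ≈ 14.6434
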